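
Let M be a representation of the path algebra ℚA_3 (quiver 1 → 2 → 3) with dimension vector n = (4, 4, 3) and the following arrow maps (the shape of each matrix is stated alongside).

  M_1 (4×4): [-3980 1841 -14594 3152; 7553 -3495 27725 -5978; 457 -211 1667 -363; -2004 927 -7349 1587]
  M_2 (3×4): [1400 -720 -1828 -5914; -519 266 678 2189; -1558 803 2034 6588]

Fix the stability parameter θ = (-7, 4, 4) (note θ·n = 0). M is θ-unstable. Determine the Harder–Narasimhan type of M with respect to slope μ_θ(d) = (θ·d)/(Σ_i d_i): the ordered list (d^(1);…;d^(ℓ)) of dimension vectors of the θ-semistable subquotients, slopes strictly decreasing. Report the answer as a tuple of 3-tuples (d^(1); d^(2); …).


Interval decomposition of M: I[1,2], I[1,3]^3.
HN type (ℓ=2): μ^(1)=4; μ^(2)=-7

((0, 4, 3); (4, 0, 0))


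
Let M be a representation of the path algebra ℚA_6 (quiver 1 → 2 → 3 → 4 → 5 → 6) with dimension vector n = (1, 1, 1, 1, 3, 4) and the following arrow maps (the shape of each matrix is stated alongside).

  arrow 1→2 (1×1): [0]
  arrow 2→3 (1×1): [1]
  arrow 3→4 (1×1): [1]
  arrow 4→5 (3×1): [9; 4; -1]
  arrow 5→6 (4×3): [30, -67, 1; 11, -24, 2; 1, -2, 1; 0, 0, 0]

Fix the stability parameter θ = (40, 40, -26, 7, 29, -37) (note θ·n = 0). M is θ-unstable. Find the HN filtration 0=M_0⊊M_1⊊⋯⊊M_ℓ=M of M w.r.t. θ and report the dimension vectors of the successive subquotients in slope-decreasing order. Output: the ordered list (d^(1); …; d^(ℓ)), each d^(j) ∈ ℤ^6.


Via rank(M_{q-1}∘⋯∘M_p): M ≅ I[1,1], I[2,6], I[5,6]^2, I[6,6].
μ_θ-semistable layers: μ^(1)=40; μ^(2)=13/5; μ^(3)=-4; μ^(4)=-37

((1, 0, 0, 0, 0, 0); (0, 1, 1, 1, 1, 1); (0, 0, 0, 0, 2, 2); (0, 0, 0, 0, 0, 1))


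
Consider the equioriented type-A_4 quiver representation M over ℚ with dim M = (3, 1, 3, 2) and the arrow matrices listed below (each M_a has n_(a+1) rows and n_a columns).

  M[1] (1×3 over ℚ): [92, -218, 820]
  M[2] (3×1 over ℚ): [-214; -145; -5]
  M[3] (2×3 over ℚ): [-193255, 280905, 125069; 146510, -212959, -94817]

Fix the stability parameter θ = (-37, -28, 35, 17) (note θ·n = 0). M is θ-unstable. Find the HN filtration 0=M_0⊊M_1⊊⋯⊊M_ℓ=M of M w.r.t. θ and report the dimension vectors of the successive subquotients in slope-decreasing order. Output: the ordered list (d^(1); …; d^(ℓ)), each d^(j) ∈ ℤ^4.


Barcode: M ≅ I[1,1]^2, I[1,3], I[3,4]^2. HN layers by μ_θ (4 steps, strictly decreasing):
  μ^(1)=35; μ^(2)=26; μ^(3)=-28; μ^(4)=-37

((0, 0, 1, 0); (0, 0, 2, 2); (0, 1, 0, 0); (3, 0, 0, 0))


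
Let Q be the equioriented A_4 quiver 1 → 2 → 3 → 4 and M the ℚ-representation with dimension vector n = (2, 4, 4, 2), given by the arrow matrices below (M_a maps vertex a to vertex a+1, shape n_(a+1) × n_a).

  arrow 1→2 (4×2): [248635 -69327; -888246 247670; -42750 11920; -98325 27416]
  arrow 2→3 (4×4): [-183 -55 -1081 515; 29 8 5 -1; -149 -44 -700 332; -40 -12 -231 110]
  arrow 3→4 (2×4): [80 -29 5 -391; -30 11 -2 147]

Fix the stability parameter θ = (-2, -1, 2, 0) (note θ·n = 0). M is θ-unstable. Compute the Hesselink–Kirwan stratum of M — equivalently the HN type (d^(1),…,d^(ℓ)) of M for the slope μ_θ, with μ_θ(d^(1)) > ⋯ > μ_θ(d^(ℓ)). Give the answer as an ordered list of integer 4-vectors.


Via rank(M_{q-1}∘⋯∘M_p): M ≅ I[1,4]^2, I[2,3]^2.
μ_θ-semistable layers: μ^(1)=2; μ^(2)=1; μ^(3)=-1; μ^(4)=-2

((0, 0, 2, 0); (0, 0, 2, 2); (0, 4, 0, 0); (2, 0, 0, 0))


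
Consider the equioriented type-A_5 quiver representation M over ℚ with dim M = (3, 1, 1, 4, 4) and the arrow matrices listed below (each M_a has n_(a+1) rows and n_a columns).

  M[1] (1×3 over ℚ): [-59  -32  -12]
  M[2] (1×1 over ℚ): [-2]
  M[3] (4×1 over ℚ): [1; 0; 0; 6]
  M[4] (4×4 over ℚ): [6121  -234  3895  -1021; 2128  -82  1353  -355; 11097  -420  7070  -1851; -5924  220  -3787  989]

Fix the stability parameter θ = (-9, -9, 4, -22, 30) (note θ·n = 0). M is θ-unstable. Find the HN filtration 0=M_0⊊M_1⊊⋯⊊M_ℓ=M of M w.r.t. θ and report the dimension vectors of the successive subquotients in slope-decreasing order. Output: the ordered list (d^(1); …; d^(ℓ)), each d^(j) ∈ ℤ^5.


Via rank(M_{q-1}∘⋯∘M_p): M ≅ I[1,1]^2, I[1,5], I[4,5]^3.
μ_θ-semistable layers: μ^(1)=30; μ^(2)=-9; μ^(3)=-22

((0, 0, 0, 0, 4); (3, 1, 1, 1, 0); (0, 0, 0, 3, 0))


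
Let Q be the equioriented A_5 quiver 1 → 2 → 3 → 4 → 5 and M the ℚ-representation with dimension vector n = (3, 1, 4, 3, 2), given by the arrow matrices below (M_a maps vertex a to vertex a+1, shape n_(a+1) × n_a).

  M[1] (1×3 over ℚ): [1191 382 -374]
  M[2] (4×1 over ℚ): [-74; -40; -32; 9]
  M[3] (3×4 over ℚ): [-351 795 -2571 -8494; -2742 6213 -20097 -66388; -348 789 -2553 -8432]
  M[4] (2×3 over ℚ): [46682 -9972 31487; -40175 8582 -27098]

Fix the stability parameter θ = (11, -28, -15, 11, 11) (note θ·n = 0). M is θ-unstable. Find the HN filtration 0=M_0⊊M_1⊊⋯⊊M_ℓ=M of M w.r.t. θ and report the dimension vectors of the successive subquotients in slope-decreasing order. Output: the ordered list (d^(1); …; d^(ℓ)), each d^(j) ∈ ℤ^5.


Barcode: M ≅ I[1,1]^2, I[1,3], I[3,3], I[3,5]^2, I[4,4]. HN layers by μ_θ (3 steps, strictly decreasing):
  μ^(1)=11; μ^(2)=-32/3; μ^(3)=-15

((2, 0, 0, 3, 2); (1, 1, 1, 0, 0); (0, 0, 3, 0, 0))


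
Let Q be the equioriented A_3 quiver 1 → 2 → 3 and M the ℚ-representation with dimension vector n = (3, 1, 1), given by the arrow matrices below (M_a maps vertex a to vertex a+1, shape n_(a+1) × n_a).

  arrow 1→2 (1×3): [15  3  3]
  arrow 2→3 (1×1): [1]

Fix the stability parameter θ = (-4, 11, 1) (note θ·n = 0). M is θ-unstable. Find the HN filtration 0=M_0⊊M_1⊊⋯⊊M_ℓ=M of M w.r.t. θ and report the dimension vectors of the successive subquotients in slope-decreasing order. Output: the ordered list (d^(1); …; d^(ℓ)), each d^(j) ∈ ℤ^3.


Via rank(M_{q-1}∘⋯∘M_p): M ≅ I[1,1]^2, I[1,3].
μ_θ-semistable layers: μ^(1)=6; μ^(2)=-4

((0, 1, 1); (3, 0, 0))


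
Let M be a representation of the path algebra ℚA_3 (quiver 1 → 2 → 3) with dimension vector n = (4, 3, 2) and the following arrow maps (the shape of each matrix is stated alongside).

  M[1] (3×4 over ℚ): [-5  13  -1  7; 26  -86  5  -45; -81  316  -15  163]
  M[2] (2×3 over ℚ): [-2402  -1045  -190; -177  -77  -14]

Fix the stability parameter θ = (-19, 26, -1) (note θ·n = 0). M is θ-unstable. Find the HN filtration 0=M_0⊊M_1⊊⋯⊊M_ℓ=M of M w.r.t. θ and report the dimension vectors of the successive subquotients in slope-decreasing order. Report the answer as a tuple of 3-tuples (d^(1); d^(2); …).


Via rank(M_{q-1}∘⋯∘M_p): M ≅ I[1,1], I[1,2], I[1,3]^2.
μ_θ-semistable layers: μ^(1)=26; μ^(2)=25/2; μ^(3)=-19

((0, 1, 0); (0, 2, 2); (4, 0, 0))


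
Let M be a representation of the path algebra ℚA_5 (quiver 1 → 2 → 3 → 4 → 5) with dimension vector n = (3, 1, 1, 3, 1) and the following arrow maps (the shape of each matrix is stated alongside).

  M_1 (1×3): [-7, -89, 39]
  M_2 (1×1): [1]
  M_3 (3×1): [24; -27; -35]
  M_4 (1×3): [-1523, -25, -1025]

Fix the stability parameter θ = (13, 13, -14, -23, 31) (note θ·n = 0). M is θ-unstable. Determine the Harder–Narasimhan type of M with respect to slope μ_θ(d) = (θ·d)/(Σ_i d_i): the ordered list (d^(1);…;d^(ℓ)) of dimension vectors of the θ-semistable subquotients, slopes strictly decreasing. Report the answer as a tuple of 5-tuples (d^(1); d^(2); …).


Interval decomposition of M: I[1,1]^2, I[1,5], I[4,4]^2.
HN type (ℓ=4): μ^(1)=31; μ^(2)=13; μ^(3)=-11/4; μ^(4)=-23

((0, 0, 0, 0, 1); (2, 0, 0, 0, 0); (1, 1, 1, 1, 0); (0, 0, 0, 2, 0))


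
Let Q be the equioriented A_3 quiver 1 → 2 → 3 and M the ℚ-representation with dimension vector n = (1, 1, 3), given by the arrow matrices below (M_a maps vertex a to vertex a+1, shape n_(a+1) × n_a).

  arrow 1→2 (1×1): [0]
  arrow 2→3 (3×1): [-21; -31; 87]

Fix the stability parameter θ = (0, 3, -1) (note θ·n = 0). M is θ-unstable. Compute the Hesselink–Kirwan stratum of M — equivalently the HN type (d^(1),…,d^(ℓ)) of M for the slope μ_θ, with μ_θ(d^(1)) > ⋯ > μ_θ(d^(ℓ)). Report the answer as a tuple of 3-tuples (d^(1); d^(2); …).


Interval decomposition of M: I[1,1], I[2,3], I[3,3]^2.
HN type (ℓ=3): μ^(1)=1; μ^(2)=0; μ^(3)=-1

((0, 1, 1); (1, 0, 0); (0, 0, 2))


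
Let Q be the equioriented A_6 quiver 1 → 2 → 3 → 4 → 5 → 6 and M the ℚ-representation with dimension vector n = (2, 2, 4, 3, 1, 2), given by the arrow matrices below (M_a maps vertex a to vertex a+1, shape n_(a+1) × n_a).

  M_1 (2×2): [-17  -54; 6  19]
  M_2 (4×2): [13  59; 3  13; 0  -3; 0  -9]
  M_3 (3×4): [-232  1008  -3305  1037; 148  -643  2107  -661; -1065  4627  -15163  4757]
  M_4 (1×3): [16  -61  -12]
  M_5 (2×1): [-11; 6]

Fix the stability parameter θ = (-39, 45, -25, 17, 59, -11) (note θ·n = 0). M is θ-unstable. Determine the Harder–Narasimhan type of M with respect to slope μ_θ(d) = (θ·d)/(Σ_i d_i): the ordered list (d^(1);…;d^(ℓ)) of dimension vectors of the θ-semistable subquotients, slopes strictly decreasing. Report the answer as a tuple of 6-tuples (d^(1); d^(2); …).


Via rank(M_{q-1}∘⋯∘M_p): M ≅ I[1,4], I[1,6], I[3,3], I[3,4], I[6,6].
μ_θ-semistable layers: μ^(1)=24; μ^(2)=17; μ^(3)=10; μ^(4)=-11; μ^(5)=-25; μ^(6)=-39

((0, 0, 0, 0, 1, 1); (0, 0, 0, 3, 0, 0); (0, 2, 2, 0, 0, 0); (0, 0, 0, 0, 0, 1); (0, 0, 2, 0, 0, 0); (2, 0, 0, 0, 0, 0))


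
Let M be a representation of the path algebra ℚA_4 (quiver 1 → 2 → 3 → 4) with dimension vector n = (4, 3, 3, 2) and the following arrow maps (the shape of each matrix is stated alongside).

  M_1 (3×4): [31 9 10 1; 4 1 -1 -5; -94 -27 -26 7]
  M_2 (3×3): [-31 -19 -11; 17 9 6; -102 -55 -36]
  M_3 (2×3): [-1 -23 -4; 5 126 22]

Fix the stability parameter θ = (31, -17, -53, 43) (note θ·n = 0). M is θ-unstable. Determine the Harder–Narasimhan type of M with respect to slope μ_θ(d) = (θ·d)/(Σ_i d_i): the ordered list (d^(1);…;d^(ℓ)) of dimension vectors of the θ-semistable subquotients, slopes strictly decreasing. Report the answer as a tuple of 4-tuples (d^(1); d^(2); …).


Barcode: M ≅ I[1,1], I[1,3], I[1,4]^2. HN layers by μ_θ (3 steps, strictly decreasing):
  μ^(1)=43; μ^(2)=31; μ^(3)=-13

((0, 0, 0, 2); (1, 0, 0, 0); (3, 3, 3, 0))


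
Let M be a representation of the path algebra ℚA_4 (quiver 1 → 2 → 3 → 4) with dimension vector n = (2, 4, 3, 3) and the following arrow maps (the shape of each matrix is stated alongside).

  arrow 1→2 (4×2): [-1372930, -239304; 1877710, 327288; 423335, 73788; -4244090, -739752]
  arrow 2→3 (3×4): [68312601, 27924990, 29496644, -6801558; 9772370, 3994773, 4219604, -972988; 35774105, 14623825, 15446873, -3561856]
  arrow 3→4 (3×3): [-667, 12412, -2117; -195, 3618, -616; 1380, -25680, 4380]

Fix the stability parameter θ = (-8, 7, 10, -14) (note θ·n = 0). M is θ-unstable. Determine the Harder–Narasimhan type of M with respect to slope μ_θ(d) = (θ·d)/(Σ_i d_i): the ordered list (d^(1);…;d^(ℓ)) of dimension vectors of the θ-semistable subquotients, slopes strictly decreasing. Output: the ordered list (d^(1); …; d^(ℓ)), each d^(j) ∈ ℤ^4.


Interval decomposition of M: I[1,1], I[1,4], I[2,2], I[2,3], I[2,4], I[4,4].
HN type (ℓ=5): μ^(1)=10; μ^(2)=7; μ^(3)=1; μ^(4)=-8; μ^(5)=-14

((0, 0, 1, 0); (0, 2, 0, 0); (0, 2, 2, 2); (2, 0, 0, 0); (0, 0, 0, 1))


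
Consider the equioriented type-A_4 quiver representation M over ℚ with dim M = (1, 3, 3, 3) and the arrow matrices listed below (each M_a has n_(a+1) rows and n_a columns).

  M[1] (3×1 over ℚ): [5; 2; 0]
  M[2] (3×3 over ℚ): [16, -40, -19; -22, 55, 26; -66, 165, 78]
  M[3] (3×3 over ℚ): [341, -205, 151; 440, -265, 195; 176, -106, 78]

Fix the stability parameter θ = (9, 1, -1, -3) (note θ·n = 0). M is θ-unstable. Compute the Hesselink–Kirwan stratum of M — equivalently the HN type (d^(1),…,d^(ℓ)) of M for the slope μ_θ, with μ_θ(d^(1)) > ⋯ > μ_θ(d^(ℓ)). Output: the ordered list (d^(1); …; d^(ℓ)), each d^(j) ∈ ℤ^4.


Interval decomposition of M: I[1,2], I[2,3], I[2,4], I[3,4], I[4,4].
HN type (ℓ=5): μ^(1)=5; μ^(2)=0; μ^(3)=-1; μ^(4)=-2; μ^(5)=-3

((1, 1, 0, 0); (0, 1, 1, 0); (0, 1, 1, 1); (0, 0, 1, 1); (0, 0, 0, 1))


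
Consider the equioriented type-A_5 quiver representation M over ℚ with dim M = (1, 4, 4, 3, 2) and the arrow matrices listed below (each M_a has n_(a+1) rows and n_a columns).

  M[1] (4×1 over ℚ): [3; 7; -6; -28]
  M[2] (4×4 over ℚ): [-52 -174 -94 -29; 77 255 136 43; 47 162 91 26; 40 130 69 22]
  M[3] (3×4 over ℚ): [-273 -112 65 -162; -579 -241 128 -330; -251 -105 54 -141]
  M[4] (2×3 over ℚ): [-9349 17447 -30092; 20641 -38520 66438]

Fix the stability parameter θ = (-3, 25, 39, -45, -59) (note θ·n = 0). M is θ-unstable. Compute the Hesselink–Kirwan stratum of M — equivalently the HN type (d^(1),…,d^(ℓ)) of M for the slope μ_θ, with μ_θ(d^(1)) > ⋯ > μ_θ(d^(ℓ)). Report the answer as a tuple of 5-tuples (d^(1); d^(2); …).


Via rank(M_{q-1}∘⋯∘M_p): M ≅ I[1,5], I[2,3], I[2,4], I[2,5].
μ_θ-semistable layers: μ^(1)=39; μ^(2)=25; μ^(3)=19/3; μ^(4)=-43/5; μ^(5)=-10

((0, 0, 1, 0, 0); (0, 1, 0, 0, 0); (0, 1, 1, 1, 0); (1, 1, 1, 1, 1); (0, 1, 1, 1, 1))


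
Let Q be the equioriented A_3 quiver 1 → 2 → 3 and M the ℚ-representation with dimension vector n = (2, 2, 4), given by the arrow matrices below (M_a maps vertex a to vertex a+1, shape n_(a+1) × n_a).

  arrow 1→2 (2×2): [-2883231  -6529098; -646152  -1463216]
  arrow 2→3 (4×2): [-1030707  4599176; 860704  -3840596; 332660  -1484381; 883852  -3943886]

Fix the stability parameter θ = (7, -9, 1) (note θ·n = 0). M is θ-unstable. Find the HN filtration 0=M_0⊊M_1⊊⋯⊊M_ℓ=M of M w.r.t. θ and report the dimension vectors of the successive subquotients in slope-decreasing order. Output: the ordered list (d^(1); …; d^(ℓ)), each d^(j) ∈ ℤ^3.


Via rank(M_{q-1}∘⋯∘M_p): M ≅ I[1,1], I[1,3], I[2,3], I[3,3]^2.
μ_θ-semistable layers: μ^(1)=7; μ^(2)=1; μ^(3)=-1; μ^(4)=-9

((1, 0, 0); (0, 0, 4); (1, 1, 0); (0, 1, 0))


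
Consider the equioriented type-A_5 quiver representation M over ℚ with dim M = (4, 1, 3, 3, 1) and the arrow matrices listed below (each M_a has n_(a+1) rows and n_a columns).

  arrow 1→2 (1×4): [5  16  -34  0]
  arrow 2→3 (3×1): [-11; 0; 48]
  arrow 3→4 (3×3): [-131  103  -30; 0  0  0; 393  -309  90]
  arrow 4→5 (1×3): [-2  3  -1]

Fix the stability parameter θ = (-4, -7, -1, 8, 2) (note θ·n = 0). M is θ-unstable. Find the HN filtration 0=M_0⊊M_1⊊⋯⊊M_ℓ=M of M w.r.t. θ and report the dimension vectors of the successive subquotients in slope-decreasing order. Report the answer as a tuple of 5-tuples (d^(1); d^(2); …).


Interval decomposition of M: I[1,1]^3, I[1,5], I[3,3]^2, I[4,4]^2.
HN type (ℓ=5): μ^(1)=8; μ^(2)=5; μ^(3)=-1; μ^(4)=-4; μ^(5)=-11/2

((0, 0, 0, 2, 0); (0, 0, 0, 1, 1); (0, 0, 3, 0, 0); (3, 0, 0, 0, 0); (1, 1, 0, 0, 0))


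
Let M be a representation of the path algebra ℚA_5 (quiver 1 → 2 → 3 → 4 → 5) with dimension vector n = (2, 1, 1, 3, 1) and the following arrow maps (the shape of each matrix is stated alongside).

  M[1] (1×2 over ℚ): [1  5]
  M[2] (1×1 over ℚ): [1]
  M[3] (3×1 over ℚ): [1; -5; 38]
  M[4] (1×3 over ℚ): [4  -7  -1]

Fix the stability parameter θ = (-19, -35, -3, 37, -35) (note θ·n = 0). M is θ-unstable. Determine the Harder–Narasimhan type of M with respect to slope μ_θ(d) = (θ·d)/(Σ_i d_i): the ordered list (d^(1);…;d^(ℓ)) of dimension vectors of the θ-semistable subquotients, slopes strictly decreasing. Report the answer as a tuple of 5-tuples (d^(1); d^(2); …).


Via rank(M_{q-1}∘⋯∘M_p): M ≅ I[1,1], I[1,5], I[4,4]^2.
μ_θ-semistable layers: μ^(1)=37; μ^(2)=1; μ^(3)=-3; μ^(4)=-19; μ^(5)=-27

((0, 0, 0, 2, 0); (0, 0, 0, 1, 1); (0, 0, 1, 0, 0); (1, 0, 0, 0, 0); (1, 1, 0, 0, 0))


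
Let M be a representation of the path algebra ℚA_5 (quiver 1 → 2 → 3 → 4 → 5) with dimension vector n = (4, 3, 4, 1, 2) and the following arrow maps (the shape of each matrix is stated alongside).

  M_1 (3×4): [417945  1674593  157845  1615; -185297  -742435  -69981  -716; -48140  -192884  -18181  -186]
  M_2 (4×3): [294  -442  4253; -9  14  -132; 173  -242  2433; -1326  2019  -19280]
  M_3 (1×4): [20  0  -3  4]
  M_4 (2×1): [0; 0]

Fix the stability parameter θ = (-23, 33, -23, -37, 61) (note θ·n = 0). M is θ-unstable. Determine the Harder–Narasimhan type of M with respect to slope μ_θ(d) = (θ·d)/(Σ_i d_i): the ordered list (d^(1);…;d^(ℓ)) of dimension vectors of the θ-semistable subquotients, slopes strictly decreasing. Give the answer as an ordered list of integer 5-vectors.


Via rank(M_{q-1}∘⋯∘M_p): M ≅ I[1,1], I[1,3]^2, I[1,4], I[3,3], I[5,5]^2.
μ_θ-semistable layers: μ^(1)=61; μ^(2)=5; μ^(3)=-9; μ^(4)=-23

((0, 0, 0, 0, 2); (0, 2, 2, 0, 0); (0, 1, 1, 1, 0); (4, 0, 1, 0, 0))


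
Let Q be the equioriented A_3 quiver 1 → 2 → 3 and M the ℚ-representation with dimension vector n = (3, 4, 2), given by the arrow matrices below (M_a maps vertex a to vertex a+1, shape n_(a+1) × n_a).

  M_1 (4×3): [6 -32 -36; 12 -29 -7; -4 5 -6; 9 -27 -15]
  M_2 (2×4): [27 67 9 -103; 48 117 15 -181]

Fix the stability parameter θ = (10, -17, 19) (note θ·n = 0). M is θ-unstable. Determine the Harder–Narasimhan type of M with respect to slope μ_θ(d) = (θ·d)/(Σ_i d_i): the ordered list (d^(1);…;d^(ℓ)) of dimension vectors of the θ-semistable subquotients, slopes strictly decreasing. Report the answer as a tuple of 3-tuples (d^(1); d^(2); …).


Barcode: M ≅ I[1,2], I[1,3]^2, I[2,2]. HN layers by μ_θ (3 steps, strictly decreasing):
  μ^(1)=19; μ^(2)=-7/2; μ^(3)=-17

((0, 0, 2); (3, 3, 0); (0, 1, 0))


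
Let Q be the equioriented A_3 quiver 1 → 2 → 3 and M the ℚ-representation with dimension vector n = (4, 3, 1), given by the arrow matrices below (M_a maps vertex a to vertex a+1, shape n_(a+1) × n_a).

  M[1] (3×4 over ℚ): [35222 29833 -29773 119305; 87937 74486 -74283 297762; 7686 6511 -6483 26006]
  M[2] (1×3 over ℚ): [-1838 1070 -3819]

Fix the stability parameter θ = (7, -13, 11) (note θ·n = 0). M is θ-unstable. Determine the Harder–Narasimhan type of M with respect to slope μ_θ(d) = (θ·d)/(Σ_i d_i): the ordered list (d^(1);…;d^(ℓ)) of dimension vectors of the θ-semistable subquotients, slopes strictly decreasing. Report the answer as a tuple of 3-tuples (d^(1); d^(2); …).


Interval decomposition of M: I[1,1], I[1,2]^2, I[1,3].
HN type (ℓ=3): μ^(1)=11; μ^(2)=7; μ^(3)=-3

((0, 0, 1); (1, 0, 0); (3, 3, 0))


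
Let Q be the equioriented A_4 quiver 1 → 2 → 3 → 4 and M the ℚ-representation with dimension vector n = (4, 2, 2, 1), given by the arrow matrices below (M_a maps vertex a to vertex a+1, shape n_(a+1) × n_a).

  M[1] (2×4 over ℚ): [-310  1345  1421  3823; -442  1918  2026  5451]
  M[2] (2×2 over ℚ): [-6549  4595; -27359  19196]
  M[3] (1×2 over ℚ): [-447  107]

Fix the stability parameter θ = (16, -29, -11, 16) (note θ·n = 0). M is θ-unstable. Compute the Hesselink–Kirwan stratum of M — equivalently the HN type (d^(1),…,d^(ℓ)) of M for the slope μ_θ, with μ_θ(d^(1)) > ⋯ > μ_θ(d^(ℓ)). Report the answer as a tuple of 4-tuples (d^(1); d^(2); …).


Barcode: M ≅ I[1,1]^2, I[1,3], I[1,4]. HN layers by μ_θ (2 steps, strictly decreasing):
  μ^(1)=16; μ^(2)=-8

((2, 0, 0, 1); (2, 2, 2, 0))


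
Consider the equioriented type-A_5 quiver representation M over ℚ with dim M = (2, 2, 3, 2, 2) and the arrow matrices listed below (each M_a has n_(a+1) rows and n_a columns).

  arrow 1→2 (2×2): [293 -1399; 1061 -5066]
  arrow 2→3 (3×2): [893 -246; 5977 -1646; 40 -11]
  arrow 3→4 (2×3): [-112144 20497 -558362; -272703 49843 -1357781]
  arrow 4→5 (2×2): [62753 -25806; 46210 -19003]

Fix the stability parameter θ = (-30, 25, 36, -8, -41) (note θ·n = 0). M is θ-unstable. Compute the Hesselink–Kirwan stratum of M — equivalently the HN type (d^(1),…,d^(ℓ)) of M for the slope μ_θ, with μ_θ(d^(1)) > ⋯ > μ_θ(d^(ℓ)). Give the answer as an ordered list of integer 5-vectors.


Interval decomposition of M: I[1,5]^2, I[3,3].
HN type (ℓ=3): μ^(1)=36; μ^(2)=3; μ^(3)=-30

((0, 0, 1, 0, 0); (0, 2, 2, 2, 2); (2, 0, 0, 0, 0))


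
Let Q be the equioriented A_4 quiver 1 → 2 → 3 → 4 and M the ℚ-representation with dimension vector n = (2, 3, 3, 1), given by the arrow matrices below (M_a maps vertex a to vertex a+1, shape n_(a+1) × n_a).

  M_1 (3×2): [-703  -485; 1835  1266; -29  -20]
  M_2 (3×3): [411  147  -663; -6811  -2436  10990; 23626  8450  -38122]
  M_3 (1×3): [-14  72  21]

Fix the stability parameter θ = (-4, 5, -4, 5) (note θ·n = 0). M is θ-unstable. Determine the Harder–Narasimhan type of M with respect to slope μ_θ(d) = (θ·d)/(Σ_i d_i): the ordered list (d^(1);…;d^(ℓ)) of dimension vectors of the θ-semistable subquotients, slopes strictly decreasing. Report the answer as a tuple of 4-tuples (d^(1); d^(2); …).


Via rank(M_{q-1}∘⋯∘M_p): M ≅ I[1,2], I[1,3], I[2,3], I[3,4].
μ_θ-semistable layers: μ^(1)=5; μ^(2)=1/2; μ^(3)=-4

((0, 1, 0, 1); (0, 2, 2, 0); (2, 0, 1, 0))


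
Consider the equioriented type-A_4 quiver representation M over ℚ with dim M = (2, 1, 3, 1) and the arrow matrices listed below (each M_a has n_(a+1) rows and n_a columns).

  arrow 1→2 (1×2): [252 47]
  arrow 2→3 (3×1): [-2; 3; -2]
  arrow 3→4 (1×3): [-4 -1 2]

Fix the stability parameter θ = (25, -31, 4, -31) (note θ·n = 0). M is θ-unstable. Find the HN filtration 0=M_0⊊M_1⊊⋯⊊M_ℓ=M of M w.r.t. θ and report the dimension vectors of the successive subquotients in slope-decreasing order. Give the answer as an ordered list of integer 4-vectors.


Barcode: M ≅ I[1,1], I[1,4], I[3,3]^2. HN layers by μ_θ (3 steps, strictly decreasing):
  μ^(1)=25; μ^(2)=4; μ^(3)=-33/4

((1, 0, 0, 0); (0, 0, 2, 0); (1, 1, 1, 1))


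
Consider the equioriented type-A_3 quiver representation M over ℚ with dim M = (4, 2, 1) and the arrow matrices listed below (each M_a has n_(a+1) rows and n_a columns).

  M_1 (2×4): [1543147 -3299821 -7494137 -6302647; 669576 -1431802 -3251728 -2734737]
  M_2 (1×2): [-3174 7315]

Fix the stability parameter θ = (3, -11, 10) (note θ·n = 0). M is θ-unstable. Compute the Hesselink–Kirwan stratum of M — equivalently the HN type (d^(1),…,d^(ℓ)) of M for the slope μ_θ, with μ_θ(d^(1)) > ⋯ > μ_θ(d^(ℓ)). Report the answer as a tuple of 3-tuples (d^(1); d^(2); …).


Interval decomposition of M: I[1,1]^2, I[1,2], I[1,3].
HN type (ℓ=3): μ^(1)=10; μ^(2)=3; μ^(3)=-4

((0, 0, 1); (2, 0, 0); (2, 2, 0))


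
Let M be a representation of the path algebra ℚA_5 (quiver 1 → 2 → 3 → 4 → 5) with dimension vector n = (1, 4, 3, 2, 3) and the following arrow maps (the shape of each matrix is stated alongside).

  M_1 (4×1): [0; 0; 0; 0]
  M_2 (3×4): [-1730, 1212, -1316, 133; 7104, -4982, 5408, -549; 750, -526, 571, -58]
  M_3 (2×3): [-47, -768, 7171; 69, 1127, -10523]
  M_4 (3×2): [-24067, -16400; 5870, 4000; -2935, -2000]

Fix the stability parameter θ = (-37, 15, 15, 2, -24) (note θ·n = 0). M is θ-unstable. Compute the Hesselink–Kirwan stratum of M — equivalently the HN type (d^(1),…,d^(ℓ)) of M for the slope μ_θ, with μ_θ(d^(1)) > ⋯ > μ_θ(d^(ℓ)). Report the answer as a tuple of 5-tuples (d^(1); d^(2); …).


Interval decomposition of M: I[1,1], I[2,2], I[2,3], I[2,4], I[2,5], I[5,5]^2.
HN type (ℓ=5): μ^(1)=15; μ^(2)=32/3; μ^(3)=2; μ^(4)=-24; μ^(5)=-37

((0, 2, 1, 0, 0); (0, 1, 1, 1, 0); (0, 1, 1, 1, 1); (0, 0, 0, 0, 2); (1, 0, 0, 0, 0))


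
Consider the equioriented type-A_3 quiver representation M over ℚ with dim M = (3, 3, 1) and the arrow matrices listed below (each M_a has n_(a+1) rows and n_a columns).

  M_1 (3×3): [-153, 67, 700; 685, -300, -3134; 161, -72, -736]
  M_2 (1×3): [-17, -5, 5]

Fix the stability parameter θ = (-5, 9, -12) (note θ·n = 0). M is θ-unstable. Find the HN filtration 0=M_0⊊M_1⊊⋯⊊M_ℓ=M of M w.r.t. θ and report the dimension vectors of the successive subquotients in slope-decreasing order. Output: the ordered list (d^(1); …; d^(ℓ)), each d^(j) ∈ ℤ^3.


Barcode: M ≅ I[1,2]^2, I[1,3]. HN layers by μ_θ (3 steps, strictly decreasing):
  μ^(1)=9; μ^(2)=-3/2; μ^(3)=-5

((0, 2, 0); (0, 1, 1); (3, 0, 0))


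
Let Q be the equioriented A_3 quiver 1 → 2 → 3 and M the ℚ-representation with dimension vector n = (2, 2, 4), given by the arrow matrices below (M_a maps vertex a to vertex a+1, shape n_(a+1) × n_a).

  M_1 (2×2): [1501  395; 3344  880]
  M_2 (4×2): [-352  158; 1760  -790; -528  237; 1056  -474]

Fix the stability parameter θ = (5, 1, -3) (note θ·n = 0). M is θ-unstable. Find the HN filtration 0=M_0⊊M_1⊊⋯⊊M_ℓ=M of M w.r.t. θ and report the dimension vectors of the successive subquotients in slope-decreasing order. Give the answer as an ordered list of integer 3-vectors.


Via rank(M_{q-1}∘⋯∘M_p): M ≅ I[1,1], I[1,2], I[2,3], I[3,3]^3.
μ_θ-semistable layers: μ^(1)=5; μ^(2)=3; μ^(3)=-1; μ^(4)=-3

((1, 0, 0); (1, 1, 0); (0, 1, 1); (0, 0, 3))


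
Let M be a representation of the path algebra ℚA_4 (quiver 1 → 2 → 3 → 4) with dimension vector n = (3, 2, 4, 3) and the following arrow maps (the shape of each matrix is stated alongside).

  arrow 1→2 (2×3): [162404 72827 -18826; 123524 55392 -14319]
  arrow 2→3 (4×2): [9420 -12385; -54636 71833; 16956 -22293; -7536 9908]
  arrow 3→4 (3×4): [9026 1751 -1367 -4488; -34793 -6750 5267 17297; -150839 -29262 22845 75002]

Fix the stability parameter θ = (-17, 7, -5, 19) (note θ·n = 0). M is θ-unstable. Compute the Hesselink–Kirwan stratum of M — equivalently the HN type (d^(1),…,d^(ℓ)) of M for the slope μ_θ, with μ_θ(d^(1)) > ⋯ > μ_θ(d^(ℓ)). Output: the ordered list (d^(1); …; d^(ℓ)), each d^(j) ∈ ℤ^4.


Barcode: M ≅ I[1,1], I[1,2], I[1,3], I[3,4]^3. HN layers by μ_θ (5 steps, strictly decreasing):
  μ^(1)=19; μ^(2)=7; μ^(3)=1; μ^(4)=-5; μ^(5)=-17

((0, 0, 0, 3); (0, 1, 0, 0); (0, 1, 1, 0); (0, 0, 3, 0); (3, 0, 0, 0))


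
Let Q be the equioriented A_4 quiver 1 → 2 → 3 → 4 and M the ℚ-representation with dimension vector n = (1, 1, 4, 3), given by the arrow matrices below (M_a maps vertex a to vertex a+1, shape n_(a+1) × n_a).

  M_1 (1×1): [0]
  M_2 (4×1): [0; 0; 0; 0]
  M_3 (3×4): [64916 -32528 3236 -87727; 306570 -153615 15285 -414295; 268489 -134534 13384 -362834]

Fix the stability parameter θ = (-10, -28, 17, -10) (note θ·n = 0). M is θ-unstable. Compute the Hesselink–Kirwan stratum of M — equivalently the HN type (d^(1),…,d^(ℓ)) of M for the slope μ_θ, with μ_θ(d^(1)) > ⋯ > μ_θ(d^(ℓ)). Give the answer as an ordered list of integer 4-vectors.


Barcode: M ≅ I[1,1], I[2,2], I[3,3], I[3,4]^3. HN layers by μ_θ (4 steps, strictly decreasing):
  μ^(1)=17; μ^(2)=7/2; μ^(3)=-10; μ^(4)=-28

((0, 0, 1, 0); (0, 0, 3, 3); (1, 0, 0, 0); (0, 1, 0, 0))


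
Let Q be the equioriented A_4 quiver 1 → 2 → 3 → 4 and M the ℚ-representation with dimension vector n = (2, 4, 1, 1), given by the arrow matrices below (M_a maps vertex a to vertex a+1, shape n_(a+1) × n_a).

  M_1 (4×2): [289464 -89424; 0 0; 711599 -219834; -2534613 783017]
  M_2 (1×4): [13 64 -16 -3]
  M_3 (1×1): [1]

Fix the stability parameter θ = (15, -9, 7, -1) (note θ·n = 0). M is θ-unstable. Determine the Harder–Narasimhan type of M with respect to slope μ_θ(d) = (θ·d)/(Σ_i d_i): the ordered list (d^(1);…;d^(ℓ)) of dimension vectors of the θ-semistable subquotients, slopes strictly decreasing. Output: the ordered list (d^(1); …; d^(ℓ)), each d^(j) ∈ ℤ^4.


Via rank(M_{q-1}∘⋯∘M_p): M ≅ I[1,2], I[1,4], I[2,2]^2.
μ_θ-semistable layers: μ^(1)=3; μ^(2)=-9

((2, 2, 1, 1); (0, 2, 0, 0))


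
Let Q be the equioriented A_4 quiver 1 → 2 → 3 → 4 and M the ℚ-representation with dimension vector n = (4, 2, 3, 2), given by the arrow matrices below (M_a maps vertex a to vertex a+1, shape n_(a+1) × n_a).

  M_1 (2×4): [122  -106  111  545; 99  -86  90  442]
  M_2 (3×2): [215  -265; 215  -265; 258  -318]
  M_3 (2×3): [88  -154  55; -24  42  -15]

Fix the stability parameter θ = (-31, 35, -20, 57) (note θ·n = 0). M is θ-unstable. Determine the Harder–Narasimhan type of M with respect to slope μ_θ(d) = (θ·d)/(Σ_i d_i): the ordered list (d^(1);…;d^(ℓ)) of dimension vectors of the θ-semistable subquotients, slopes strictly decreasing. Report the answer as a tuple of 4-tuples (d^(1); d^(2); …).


Barcode: M ≅ I[1,1]^2, I[1,2], I[1,3], I[3,3], I[3,4], I[4,4]. HN layers by μ_θ (5 steps, strictly decreasing):
  μ^(1)=57; μ^(2)=35; μ^(3)=15/2; μ^(4)=-20; μ^(5)=-31

((0, 0, 0, 2); (0, 1, 0, 0); (0, 1, 1, 0); (0, 0, 2, 0); (4, 0, 0, 0))


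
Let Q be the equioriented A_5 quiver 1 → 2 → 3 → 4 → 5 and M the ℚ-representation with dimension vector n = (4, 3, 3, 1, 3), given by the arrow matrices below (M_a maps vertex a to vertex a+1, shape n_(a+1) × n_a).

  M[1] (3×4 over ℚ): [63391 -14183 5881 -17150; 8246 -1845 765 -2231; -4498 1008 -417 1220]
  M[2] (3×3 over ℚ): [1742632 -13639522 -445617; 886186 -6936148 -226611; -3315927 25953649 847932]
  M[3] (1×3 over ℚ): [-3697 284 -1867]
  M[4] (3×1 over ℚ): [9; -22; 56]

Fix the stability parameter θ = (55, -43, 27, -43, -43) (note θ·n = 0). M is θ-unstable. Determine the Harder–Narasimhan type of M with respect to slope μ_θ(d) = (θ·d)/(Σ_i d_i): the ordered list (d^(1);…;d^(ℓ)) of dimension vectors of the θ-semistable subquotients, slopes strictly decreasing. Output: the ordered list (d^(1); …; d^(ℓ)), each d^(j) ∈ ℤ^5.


Interval decomposition of M: I[1,1], I[1,2], I[1,3], I[1,5], I[3,3], I[5,5]^2.
HN type (ℓ=5): μ^(1)=55; μ^(2)=27; μ^(3)=6; μ^(4)=-47/5; μ^(5)=-43

((1, 0, 0, 0, 0); (0, 0, 2, 0, 0); (2, 2, 0, 0, 0); (1, 1, 1, 1, 1); (0, 0, 0, 0, 2))


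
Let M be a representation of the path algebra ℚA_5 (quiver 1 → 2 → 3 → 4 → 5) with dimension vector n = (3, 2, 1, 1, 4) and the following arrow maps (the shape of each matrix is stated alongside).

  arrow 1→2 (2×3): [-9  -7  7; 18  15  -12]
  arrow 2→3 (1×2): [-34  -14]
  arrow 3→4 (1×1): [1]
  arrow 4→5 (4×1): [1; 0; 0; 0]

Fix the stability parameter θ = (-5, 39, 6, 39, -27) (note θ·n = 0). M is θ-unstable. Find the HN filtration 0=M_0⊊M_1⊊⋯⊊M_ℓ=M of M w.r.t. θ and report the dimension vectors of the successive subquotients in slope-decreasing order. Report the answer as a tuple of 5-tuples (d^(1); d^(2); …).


Interval decomposition of M: I[1,1], I[1,2], I[1,5], I[5,5]^3.
HN type (ℓ=4): μ^(1)=39; μ^(2)=57/4; μ^(3)=-5; μ^(4)=-27

((0, 1, 0, 0, 0); (0, 1, 1, 1, 1); (3, 0, 0, 0, 0); (0, 0, 0, 0, 3))


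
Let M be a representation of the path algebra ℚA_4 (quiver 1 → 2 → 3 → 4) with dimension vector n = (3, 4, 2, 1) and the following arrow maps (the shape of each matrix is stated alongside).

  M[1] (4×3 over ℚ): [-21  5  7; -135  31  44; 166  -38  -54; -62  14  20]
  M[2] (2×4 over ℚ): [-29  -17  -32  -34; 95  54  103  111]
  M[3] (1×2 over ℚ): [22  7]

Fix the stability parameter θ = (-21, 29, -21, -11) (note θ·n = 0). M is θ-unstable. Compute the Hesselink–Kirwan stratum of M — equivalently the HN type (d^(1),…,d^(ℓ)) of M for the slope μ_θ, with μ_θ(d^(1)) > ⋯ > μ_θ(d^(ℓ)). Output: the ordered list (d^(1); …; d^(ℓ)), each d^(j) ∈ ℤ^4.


Barcode: M ≅ I[1,1], I[1,3], I[1,4], I[2,2]^2. HN layers by μ_θ (4 steps, strictly decreasing):
  μ^(1)=29; μ^(2)=4; μ^(3)=-1; μ^(4)=-21

((0, 2, 0, 0); (0, 1, 1, 0); (0, 1, 1, 1); (3, 0, 0, 0))


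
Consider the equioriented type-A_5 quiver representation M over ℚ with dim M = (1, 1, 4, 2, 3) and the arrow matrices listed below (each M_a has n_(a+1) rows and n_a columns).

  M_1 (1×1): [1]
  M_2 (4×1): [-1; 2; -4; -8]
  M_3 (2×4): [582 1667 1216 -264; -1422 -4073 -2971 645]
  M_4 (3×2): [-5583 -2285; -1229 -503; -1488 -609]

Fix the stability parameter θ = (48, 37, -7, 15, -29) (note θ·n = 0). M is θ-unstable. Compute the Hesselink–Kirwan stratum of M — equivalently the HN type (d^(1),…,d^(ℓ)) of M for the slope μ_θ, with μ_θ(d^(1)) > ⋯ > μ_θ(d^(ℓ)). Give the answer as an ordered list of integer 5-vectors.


Interval decomposition of M: I[1,3], I[3,3], I[3,5]^2, I[5,5].
HN type (ℓ=3): μ^(1)=26; μ^(2)=-7; μ^(3)=-29

((1, 1, 1, 0, 0); (0, 0, 3, 2, 2); (0, 0, 0, 0, 1))


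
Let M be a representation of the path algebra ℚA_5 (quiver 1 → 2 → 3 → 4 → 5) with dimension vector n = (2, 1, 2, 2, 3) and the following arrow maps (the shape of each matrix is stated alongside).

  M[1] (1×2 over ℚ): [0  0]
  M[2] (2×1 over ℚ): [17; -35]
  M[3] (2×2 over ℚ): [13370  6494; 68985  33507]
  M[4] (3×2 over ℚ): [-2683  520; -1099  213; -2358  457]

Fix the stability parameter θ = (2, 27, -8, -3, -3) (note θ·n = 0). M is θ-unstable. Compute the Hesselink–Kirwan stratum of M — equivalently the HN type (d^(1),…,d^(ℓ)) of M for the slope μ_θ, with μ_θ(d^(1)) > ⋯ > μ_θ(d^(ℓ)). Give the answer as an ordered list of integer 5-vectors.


Barcode: M ≅ I[1,1]^2, I[2,3], I[3,5], I[4,5], I[5,5]. HN layers by μ_θ (4 steps, strictly decreasing):
  μ^(1)=19/2; μ^(2)=2; μ^(3)=-3; μ^(4)=-8

((0, 1, 1, 0, 0); (2, 0, 0, 0, 0); (0, 0, 0, 2, 3); (0, 0, 1, 0, 0))


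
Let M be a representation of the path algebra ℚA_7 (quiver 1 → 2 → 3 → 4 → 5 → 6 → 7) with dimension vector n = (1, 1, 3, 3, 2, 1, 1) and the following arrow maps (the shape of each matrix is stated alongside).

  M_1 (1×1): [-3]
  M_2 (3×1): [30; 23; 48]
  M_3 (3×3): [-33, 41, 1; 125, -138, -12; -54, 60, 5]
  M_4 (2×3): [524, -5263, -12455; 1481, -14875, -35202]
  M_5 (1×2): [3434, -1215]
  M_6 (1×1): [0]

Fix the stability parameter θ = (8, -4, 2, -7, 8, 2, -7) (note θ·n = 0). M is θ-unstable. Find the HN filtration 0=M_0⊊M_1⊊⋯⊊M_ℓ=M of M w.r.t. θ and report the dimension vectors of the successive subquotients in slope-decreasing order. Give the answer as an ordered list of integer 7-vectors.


Via rank(M_{q-1}∘⋯∘M_p): M ≅ I[1,6], I[3,4], I[3,5], I[7,7].
μ_θ-semistable layers: μ^(1)=8; μ^(2)=5; μ^(3)=-1/4; μ^(4)=-5/2; μ^(5)=-7

((0, 0, 0, 0, 1, 0, 0); (0, 0, 0, 0, 1, 1, 0); (1, 1, 1, 1, 0, 0, 0); (0, 0, 2, 2, 0, 0, 0); (0, 0, 0, 0, 0, 0, 1))


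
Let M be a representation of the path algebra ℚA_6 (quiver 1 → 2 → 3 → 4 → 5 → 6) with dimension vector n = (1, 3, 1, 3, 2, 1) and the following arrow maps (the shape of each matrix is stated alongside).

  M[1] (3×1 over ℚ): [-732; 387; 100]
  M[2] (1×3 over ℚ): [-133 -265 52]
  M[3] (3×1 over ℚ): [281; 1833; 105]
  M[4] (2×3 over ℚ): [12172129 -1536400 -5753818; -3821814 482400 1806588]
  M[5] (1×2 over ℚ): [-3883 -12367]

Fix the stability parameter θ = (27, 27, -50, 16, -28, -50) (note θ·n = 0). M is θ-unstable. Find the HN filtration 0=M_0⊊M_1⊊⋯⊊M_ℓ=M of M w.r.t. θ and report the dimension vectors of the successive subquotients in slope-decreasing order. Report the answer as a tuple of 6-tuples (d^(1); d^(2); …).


Interval decomposition of M: I[1,6], I[2,2]^2, I[4,4]^2, I[5,5].
HN type (ℓ=4): μ^(1)=27; μ^(2)=16; μ^(3)=-29/3; μ^(4)=-28

((0, 2, 0, 0, 0, 0); (0, 0, 0, 2, 0, 0); (1, 1, 1, 1, 1, 1); (0, 0, 0, 0, 1, 0))


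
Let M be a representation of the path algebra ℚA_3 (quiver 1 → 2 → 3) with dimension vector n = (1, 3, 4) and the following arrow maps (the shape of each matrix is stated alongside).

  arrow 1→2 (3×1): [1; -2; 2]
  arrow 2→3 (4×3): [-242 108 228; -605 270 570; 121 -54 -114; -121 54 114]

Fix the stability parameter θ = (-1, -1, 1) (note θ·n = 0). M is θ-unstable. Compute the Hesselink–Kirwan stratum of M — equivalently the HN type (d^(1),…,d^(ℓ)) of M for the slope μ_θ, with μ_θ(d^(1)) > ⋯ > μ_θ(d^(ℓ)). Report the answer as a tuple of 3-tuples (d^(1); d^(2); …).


Barcode: M ≅ I[1,3], I[2,2]^2, I[3,3]^3. HN layers by μ_θ (2 steps, strictly decreasing):
  μ^(1)=1; μ^(2)=-1

((0, 0, 4); (1, 3, 0))


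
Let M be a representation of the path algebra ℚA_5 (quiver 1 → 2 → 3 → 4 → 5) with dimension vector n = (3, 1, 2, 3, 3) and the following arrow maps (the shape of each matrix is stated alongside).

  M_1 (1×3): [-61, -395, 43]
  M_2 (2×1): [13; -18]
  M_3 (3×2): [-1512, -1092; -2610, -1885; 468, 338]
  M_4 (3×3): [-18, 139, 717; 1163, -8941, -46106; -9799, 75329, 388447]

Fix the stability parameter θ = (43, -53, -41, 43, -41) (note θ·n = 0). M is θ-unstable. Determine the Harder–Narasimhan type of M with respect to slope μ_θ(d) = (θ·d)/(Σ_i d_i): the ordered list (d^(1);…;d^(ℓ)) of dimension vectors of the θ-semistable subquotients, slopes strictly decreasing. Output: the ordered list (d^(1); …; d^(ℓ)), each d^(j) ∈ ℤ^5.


Via rank(M_{q-1}∘⋯∘M_p): M ≅ I[1,1]^2, I[1,3], I[3,5], I[4,5]^2.
μ_θ-semistable layers: μ^(1)=43; μ^(2)=1; μ^(3)=-17; μ^(4)=-41

((2, 0, 0, 0, 0); (0, 0, 0, 3, 3); (1, 1, 1, 0, 0); (0, 0, 1, 0, 0))


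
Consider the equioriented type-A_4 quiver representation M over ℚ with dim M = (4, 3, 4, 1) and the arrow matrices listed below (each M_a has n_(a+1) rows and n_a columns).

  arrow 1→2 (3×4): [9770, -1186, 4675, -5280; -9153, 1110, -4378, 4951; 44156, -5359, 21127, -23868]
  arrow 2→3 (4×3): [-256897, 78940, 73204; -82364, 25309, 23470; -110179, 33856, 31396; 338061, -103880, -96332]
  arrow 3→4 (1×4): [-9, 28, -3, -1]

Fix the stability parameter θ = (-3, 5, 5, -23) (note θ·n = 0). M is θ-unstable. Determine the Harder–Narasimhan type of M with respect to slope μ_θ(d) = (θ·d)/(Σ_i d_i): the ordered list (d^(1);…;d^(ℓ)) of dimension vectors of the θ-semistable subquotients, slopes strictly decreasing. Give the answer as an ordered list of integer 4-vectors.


Barcode: M ≅ I[1,1], I[1,2], I[1,3], I[1,4], I[3,3]^2. HN layers by μ_θ (3 steps, strictly decreasing):
  μ^(1)=5; μ^(2)=-3; μ^(3)=-4

((0, 2, 3, 0); (3, 0, 0, 0); (1, 1, 1, 1))


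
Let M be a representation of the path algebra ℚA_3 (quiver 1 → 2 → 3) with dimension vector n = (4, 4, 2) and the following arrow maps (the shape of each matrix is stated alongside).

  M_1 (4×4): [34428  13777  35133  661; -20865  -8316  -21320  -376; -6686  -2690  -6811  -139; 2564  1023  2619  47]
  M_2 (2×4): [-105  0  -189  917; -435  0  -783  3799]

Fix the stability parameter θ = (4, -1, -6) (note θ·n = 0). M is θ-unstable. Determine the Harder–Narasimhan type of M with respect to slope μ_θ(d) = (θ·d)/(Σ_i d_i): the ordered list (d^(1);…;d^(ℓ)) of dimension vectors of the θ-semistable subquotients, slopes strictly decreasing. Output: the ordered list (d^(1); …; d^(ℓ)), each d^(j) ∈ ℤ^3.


Via rank(M_{q-1}∘⋯∘M_p): M ≅ I[1,2]^3, I[1,3], I[3,3].
μ_θ-semistable layers: μ^(1)=3/2; μ^(2)=-1; μ^(3)=-6

((3, 3, 0); (1, 1, 1); (0, 0, 1))


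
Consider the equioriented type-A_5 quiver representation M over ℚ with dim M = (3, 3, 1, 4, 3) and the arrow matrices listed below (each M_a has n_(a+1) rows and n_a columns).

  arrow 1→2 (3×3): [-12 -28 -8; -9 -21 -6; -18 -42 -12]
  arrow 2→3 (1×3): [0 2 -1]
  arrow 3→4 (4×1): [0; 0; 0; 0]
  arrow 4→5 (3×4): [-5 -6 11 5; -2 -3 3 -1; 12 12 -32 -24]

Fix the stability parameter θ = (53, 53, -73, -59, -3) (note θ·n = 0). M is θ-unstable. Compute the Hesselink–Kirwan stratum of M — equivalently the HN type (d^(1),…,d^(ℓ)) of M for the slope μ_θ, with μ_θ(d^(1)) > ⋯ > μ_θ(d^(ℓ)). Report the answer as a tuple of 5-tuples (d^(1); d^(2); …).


Interval decomposition of M: I[1,1]^2, I[1,2], I[2,2], I[2,3], I[4,4]^2, I[4,5]^2, I[5,5].
HN type (ℓ=4): μ^(1)=53; μ^(2)=-3; μ^(3)=-10; μ^(4)=-59

((3, 2, 0, 0, 0); (0, 0, 0, 0, 3); (0, 1, 1, 0, 0); (0, 0, 0, 4, 0))
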